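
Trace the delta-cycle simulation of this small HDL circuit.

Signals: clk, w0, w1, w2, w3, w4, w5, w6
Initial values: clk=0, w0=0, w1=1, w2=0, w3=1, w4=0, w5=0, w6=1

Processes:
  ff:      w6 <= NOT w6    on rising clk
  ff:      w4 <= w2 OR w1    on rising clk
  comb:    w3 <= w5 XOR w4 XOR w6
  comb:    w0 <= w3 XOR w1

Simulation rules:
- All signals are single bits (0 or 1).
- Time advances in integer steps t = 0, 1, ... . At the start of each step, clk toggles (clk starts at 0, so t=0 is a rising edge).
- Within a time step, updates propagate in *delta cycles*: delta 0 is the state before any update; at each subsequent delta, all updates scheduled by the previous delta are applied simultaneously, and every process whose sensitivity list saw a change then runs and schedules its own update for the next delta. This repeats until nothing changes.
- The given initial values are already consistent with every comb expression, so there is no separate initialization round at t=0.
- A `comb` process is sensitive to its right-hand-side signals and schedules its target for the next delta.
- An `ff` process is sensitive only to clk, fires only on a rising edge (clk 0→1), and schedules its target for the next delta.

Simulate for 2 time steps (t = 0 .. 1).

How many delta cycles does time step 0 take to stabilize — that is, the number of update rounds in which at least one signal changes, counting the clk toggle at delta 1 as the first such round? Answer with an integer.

2

[bits: clk,w4,w2,w1,w5,w0,w6,w3]
t=0: Δ0=00010011 Δ1=10010011 Δ2=11010001 | 2Δ
t=1: Δ0=11010001 Δ1=01010001 | 1Δ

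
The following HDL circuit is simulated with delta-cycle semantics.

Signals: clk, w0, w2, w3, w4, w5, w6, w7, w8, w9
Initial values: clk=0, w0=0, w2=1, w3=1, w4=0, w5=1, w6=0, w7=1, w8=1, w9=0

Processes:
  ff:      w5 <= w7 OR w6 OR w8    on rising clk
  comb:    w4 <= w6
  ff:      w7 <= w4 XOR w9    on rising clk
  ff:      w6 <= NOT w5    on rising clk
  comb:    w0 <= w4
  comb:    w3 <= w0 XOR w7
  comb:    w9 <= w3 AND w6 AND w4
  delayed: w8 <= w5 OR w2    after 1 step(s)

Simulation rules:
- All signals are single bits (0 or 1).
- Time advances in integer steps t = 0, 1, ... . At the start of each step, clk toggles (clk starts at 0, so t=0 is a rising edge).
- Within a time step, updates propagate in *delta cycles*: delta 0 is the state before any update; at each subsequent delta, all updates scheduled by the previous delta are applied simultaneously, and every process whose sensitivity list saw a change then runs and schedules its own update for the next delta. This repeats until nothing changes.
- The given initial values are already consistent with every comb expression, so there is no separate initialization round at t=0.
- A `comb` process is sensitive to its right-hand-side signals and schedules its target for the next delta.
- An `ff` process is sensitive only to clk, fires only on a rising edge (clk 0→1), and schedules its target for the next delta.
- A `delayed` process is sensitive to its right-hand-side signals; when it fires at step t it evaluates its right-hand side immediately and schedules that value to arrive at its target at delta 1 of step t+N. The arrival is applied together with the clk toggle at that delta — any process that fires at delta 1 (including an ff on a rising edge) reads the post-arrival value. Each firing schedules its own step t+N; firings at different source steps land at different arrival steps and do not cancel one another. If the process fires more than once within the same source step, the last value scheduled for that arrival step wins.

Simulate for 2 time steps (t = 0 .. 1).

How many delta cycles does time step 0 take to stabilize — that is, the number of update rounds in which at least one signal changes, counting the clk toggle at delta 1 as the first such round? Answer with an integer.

3

t0.Δ0 w8=1 w7=1 w3=1 w9=0 clk=0 w4=0 w6=0 w5=1 w2=1 w0=0
t0.Δ1 w8=1 w7=1 w3=1 w9=0 clk=1 w4=0 w6=0 w5=1 w2=1 w0=0
t0.Δ2 w8=1 w7=0 w3=1 w9=0 clk=1 w4=0 w6=0 w5=1 w2=1 w0=0
t0.Δ3 w8=1 w7=0 w3=0 w9=0 clk=1 w4=0 w6=0 w5=1 w2=1 w0=0
t1.Δ0 w8=1 w7=0 w3=0 w9=0 clk=1 w4=0 w6=0 w5=1 w2=1 w0=0
t1.Δ1 w8=1 w7=0 w3=0 w9=0 clk=0 w4=0 w6=0 w5=1 w2=1 w0=0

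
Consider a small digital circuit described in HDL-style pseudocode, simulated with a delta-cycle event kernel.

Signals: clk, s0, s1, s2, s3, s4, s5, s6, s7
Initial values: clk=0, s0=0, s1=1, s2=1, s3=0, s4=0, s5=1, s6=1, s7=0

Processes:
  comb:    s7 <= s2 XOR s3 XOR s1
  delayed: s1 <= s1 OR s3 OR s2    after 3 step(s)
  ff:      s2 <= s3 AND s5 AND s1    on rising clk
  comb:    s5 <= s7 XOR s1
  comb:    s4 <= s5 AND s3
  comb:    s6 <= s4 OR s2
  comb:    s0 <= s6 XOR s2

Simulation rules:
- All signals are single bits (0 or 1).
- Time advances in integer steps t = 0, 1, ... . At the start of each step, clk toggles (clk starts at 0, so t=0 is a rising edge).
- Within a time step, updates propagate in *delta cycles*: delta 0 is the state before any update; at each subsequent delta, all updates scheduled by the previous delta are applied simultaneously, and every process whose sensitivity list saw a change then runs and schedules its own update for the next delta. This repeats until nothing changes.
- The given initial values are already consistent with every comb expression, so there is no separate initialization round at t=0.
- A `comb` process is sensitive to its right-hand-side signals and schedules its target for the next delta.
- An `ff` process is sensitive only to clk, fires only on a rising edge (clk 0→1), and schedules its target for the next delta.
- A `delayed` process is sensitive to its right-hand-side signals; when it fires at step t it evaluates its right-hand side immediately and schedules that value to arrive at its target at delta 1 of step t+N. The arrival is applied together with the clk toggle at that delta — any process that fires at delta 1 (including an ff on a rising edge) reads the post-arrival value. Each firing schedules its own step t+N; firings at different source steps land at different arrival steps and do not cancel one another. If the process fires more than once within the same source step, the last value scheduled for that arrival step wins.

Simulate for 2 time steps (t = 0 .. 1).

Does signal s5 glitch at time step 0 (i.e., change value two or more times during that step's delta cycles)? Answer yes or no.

no

t0.Δ0 s4=0 clk=0 s3=0 s0=0 s5=1 s7=0 s1=1 s6=1 s2=1
t0.Δ1 s4=0 clk=1 s3=0 s0=0 s5=1 s7=0 s1=1 s6=1 s2=1
t0.Δ2 s4=0 clk=1 s3=0 s0=0 s5=1 s7=0 s1=1 s6=1 s2=0
t0.Δ3 s4=0 clk=1 s3=0 s0=1 s5=1 s7=1 s1=1 s6=0 s2=0
t0.Δ4 s4=0 clk=1 s3=0 s0=0 s5=0 s7=1 s1=1 s6=0 s2=0
t1.Δ0 s4=0 clk=1 s3=0 s0=0 s5=0 s7=1 s1=1 s6=0 s2=0
t1.Δ1 s4=0 clk=0 s3=0 s0=0 s5=0 s7=1 s1=1 s6=0 s2=0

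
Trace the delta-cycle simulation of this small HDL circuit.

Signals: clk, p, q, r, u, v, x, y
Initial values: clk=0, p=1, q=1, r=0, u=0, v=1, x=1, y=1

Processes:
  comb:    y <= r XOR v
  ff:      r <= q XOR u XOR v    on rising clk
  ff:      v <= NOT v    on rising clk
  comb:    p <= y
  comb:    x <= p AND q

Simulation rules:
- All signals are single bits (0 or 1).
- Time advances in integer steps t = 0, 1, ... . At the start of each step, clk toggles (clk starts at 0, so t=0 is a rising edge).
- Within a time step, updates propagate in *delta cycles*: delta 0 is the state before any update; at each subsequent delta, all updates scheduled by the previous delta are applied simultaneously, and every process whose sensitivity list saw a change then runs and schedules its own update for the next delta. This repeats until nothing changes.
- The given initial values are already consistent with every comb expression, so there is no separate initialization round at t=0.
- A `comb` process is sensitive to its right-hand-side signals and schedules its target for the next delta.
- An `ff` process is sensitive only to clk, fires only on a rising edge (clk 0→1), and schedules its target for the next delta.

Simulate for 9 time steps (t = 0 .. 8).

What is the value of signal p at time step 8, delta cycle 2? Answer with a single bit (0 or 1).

t=0 Δ0: r=0 q=1 x=1 y=1 clk=0 u=0 p=1 v=1
  Δ1: clk:0→1
  Δ2: v:1→0
  Δ3: y:1→0
  Δ4: p:1→0
  Δ5: x:1→0
  (5Δ to stable)
t=1 Δ0: r=0 q=1 x=0 y=0 clk=1 u=0 p=0 v=0
  Δ1: clk:1→0
  (1Δ to stable)
t=2 Δ0: r=0 q=1 x=0 y=0 clk=0 u=0 p=0 v=0
  Δ1: clk:0→1
  Δ2: r:0→1, v:0→1
  (2Δ to stable)
t=3 Δ0: r=1 q=1 x=0 y=0 clk=1 u=0 p=0 v=1
  Δ1: clk:1→0
  (1Δ to stable)
t=4 Δ0: r=1 q=1 x=0 y=0 clk=0 u=0 p=0 v=1
  Δ1: clk:0→1
  Δ2: r:1→0, v:1→0
  (2Δ to stable)
t=5 Δ0: r=0 q=1 x=0 y=0 clk=1 u=0 p=0 v=0
  Δ1: clk:1→0
  (1Δ to stable)
t=6 Δ0: r=0 q=1 x=0 y=0 clk=0 u=0 p=0 v=0
  Δ1: clk:0→1
  Δ2: r:0→1, v:0→1
  (2Δ to stable)
t=7 Δ0: r=1 q=1 x=0 y=0 clk=1 u=0 p=0 v=1
  Δ1: clk:1→0
  (1Δ to stable)
t=8 Δ0: r=1 q=1 x=0 y=0 clk=0 u=0 p=0 v=1
  Δ1: clk:0→1
  Δ2: r:1→0, v:1→0
  (2Δ to stable)

0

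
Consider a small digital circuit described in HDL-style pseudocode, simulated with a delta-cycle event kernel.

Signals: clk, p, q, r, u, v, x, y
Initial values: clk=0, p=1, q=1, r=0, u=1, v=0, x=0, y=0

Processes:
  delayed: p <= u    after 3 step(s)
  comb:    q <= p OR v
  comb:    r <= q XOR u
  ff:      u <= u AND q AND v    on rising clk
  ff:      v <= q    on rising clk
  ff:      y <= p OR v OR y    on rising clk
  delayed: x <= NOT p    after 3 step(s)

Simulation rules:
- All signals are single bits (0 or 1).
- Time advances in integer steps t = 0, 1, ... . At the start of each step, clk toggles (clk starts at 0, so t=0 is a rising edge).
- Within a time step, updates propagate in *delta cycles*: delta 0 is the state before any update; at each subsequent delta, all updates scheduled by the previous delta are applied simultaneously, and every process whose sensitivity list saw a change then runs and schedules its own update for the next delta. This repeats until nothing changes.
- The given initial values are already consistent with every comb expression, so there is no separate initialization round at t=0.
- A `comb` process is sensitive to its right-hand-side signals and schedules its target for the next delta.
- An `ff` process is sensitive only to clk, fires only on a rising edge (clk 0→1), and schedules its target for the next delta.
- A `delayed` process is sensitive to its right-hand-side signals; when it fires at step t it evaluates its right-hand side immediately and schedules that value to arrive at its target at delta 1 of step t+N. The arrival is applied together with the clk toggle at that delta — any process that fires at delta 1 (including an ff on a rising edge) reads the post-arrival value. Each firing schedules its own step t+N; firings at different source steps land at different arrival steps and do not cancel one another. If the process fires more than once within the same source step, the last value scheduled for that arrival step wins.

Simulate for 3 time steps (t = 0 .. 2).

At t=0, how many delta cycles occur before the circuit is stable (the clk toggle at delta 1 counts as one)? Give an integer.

t0.Δ0 p=1 v=0 clk=0 y=0 q=1 u=1 r=0 x=0
t0.Δ1 p=1 v=0 clk=1 y=0 q=1 u=1 r=0 x=0
t0.Δ2 p=1 v=1 clk=1 y=1 q=1 u=0 r=0 x=0
t0.Δ3 p=1 v=1 clk=1 y=1 q=1 u=0 r=1 x=0
t1.Δ0 p=1 v=1 clk=1 y=1 q=1 u=0 r=1 x=0
t1.Δ1 p=1 v=1 clk=0 y=1 q=1 u=0 r=1 x=0
t2.Δ0 p=1 v=1 clk=0 y=1 q=1 u=0 r=1 x=0
t2.Δ1 p=1 v=1 clk=1 y=1 q=1 u=0 r=1 x=0

3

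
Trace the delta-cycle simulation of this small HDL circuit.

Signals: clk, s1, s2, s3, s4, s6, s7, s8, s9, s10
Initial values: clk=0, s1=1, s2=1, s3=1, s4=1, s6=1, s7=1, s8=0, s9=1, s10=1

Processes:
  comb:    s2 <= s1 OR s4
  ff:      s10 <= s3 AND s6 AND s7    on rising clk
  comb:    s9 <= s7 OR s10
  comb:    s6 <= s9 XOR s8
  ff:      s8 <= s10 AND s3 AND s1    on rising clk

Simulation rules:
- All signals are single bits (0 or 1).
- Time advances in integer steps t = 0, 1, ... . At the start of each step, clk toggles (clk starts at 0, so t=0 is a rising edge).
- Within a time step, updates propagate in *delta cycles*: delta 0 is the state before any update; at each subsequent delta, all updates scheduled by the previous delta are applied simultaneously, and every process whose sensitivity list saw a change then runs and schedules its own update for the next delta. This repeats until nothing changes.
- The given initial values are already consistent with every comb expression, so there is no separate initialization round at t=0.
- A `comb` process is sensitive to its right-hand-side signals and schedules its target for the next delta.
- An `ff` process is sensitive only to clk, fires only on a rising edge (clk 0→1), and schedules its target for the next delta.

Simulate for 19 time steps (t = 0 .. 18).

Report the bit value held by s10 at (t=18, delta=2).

t=0 Δ0: s8=0 s6=1 s2=1 s1=1 s9=1 clk=0 s7=1 s4=1 s3=1 s10=1
  Δ1: clk:0→1
  Δ2: s8:0→1
  Δ3: s6:1→0
  (3Δ to stable)
t=1 Δ0: s8=1 s6=0 s2=1 s1=1 s9=1 clk=1 s7=1 s4=1 s3=1 s10=1
  Δ1: clk:1→0
  (1Δ to stable)
t=2 Δ0: s8=1 s6=0 s2=1 s1=1 s9=1 clk=0 s7=1 s4=1 s3=1 s10=1
  Δ1: clk:0→1
  Δ2: s10:1→0
  (2Δ to stable)
t=3 Δ0: s8=1 s6=0 s2=1 s1=1 s9=1 clk=1 s7=1 s4=1 s3=1 s10=0
  Δ1: clk:1→0
  (1Δ to stable)
t=4 Δ0: s8=1 s6=0 s2=1 s1=1 s9=1 clk=0 s7=1 s4=1 s3=1 s10=0
  Δ1: clk:0→1
  Δ2: s8:1→0
  Δ3: s6:0→1
  (3Δ to stable)
t=5 Δ0: s8=0 s6=1 s2=1 s1=1 s9=1 clk=1 s7=1 s4=1 s3=1 s10=0
  Δ1: clk:1→0
  (1Δ to stable)
t=6 Δ0: s8=0 s6=1 s2=1 s1=1 s9=1 clk=0 s7=1 s4=1 s3=1 s10=0
  Δ1: clk:0→1
  Δ2: s10:0→1
  (2Δ to stable)
t=7 Δ0: s8=0 s6=1 s2=1 s1=1 s9=1 clk=1 s7=1 s4=1 s3=1 s10=1
  Δ1: clk:1→0
  (1Δ to stable)
t=8 Δ0: s8=0 s6=1 s2=1 s1=1 s9=1 clk=0 s7=1 s4=1 s3=1 s10=1
  Δ1: clk:0→1
  Δ2: s8:0→1
  Δ3: s6:1→0
  (3Δ to stable)
t=9 Δ0: s8=1 s6=0 s2=1 s1=1 s9=1 clk=1 s7=1 s4=1 s3=1 s10=1
  Δ1: clk:1→0
  (1Δ to stable)
t=10 Δ0: s8=1 s6=0 s2=1 s1=1 s9=1 clk=0 s7=1 s4=1 s3=1 s10=1
  Δ1: clk:0→1
  Δ2: s10:1→0
  (2Δ to stable)
t=11 Δ0: s8=1 s6=0 s2=1 s1=1 s9=1 clk=1 s7=1 s4=1 s3=1 s10=0
  Δ1: clk:1→0
  (1Δ to stable)
t=12 Δ0: s8=1 s6=0 s2=1 s1=1 s9=1 clk=0 s7=1 s4=1 s3=1 s10=0
  Δ1: clk:0→1
  Δ2: s8:1→0
  Δ3: s6:0→1
  (3Δ to stable)
t=13 Δ0: s8=0 s6=1 s2=1 s1=1 s9=1 clk=1 s7=1 s4=1 s3=1 s10=0
  Δ1: clk:1→0
  (1Δ to stable)
t=14 Δ0: s8=0 s6=1 s2=1 s1=1 s9=1 clk=0 s7=1 s4=1 s3=1 s10=0
  Δ1: clk:0→1
  Δ2: s10:0→1
  (2Δ to stable)
t=15 Δ0: s8=0 s6=1 s2=1 s1=1 s9=1 clk=1 s7=1 s4=1 s3=1 s10=1
  Δ1: clk:1→0
  (1Δ to stable)
t=16 Δ0: s8=0 s6=1 s2=1 s1=1 s9=1 clk=0 s7=1 s4=1 s3=1 s10=1
  Δ1: clk:0→1
  Δ2: s8:0→1
  Δ3: s6:1→0
  (3Δ to stable)
t=17 Δ0: s8=1 s6=0 s2=1 s1=1 s9=1 clk=1 s7=1 s4=1 s3=1 s10=1
  Δ1: clk:1→0
  (1Δ to stable)
t=18 Δ0: s8=1 s6=0 s2=1 s1=1 s9=1 clk=0 s7=1 s4=1 s3=1 s10=1
  Δ1: clk:0→1
  Δ2: s10:1→0
  (2Δ to stable)

0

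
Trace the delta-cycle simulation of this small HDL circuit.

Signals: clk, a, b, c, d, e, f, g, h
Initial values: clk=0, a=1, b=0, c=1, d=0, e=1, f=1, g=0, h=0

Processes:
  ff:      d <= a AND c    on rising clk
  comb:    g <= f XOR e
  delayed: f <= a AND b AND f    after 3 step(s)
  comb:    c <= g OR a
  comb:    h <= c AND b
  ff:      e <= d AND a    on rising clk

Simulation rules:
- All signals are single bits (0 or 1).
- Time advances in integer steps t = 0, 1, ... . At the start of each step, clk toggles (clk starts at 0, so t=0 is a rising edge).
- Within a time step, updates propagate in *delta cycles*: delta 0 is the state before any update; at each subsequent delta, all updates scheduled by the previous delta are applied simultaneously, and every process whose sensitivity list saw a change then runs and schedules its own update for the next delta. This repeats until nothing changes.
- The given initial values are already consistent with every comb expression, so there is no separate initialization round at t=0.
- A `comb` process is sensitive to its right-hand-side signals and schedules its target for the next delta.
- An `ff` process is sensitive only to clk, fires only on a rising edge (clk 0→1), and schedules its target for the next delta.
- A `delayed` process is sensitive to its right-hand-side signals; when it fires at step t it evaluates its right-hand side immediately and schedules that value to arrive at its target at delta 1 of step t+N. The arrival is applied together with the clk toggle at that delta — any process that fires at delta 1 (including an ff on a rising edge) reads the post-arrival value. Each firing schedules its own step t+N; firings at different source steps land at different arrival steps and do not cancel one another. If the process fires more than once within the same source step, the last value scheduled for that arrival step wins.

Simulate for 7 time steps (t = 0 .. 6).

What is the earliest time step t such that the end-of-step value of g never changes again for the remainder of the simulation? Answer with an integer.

t=0 Δ0: a=1 e=1 h=0 d=0 g=0 b=0 c=1 f=1 clk=0
  Δ1: clk:0→1
  Δ2: e:1→0, d:0→1
  Δ3: g:0→1
  (3Δ to stable)
t=1 Δ0: a=1 e=0 h=0 d=1 g=1 b=0 c=1 f=1 clk=1
  Δ1: clk:1→0
  (1Δ to stable)
t=2 Δ0: a=1 e=0 h=0 d=1 g=1 b=0 c=1 f=1 clk=0
  Δ1: clk:0→1
  Δ2: e:0→1
  Δ3: g:1→0
  (3Δ to stable)
t=3 Δ0: a=1 e=1 h=0 d=1 g=0 b=0 c=1 f=1 clk=1
  Δ1: clk:1→0
  (1Δ to stable)
t=4 Δ0: a=1 e=1 h=0 d=1 g=0 b=0 c=1 f=1 clk=0
  Δ1: clk:0→1
  (1Δ to stable)
t=5 Δ0: a=1 e=1 h=0 d=1 g=0 b=0 c=1 f=1 clk=1
  Δ1: clk:1→0
  (1Δ to stable)
t=6 Δ0: a=1 e=1 h=0 d=1 g=0 b=0 c=1 f=1 clk=0
  Δ1: clk:0→1
  (1Δ to stable)

2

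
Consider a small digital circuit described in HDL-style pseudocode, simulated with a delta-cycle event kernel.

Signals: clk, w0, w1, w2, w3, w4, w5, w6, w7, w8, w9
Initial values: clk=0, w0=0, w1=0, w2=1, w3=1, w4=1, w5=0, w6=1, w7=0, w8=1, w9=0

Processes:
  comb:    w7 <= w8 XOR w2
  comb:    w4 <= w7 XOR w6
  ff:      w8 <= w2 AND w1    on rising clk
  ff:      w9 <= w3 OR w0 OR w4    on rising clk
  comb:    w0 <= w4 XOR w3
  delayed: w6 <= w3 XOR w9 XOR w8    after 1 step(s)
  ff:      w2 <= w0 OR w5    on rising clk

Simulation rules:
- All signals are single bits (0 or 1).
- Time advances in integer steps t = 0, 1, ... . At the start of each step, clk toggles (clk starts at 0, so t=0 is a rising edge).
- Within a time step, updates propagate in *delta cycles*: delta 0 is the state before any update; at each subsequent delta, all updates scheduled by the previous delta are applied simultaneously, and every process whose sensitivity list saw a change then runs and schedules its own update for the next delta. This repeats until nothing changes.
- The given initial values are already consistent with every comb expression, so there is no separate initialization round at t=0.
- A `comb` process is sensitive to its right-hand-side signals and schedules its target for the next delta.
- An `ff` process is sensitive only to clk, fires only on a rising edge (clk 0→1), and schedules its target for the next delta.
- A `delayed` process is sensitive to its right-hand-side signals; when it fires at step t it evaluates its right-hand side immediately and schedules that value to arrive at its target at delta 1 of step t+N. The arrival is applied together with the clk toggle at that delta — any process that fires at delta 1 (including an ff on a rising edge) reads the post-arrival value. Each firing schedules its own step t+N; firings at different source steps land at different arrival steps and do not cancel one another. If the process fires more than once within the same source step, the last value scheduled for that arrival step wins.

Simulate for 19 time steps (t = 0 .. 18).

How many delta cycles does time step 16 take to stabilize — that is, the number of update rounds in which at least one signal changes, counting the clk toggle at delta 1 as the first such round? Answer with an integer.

5

[bits: w4,w6,w7,w5,w1,w2,w8,w9,clk,w3,w0]
t=0: Δ0=11000110010 Δ1=11000110110 Δ2=11000001110 | 2Δ
t=1: Δ0=11000001110 Δ1=10000001010 Δ2=00000001010 Δ3=00000001011 | 3Δ
t=2: Δ0=00000001011 Δ1=00000001111 Δ2=00000101111 Δ3=00100101111 Δ4=10100101111 Δ5=10100101110 | 5Δ
t=3: Δ0=10100101110 Δ1=10100101010 | 1Δ
t=4: Δ0=10100101010 Δ1=10100101110 Δ2=10100001110 Δ3=10000001110 Δ4=00000001110 Δ5=00000001111 | 5Δ
t=5: Δ0=00000001111 Δ1=00000001011 | 1Δ
t=6: Δ0=00000001011 Δ1=00000001111 Δ2=00000101111 Δ3=00100101111 Δ4=10100101111 Δ5=10100101110 | 5Δ
t=7: Δ0=10100101110 Δ1=10100101010 | 1Δ
t=8: Δ0=10100101010 Δ1=10100101110 Δ2=10100001110 Δ3=10000001110 Δ4=00000001110 Δ5=00000001111 | 5Δ
t=9: Δ0=00000001111 Δ1=00000001011 | 1Δ
t=10: Δ0=00000001011 Δ1=00000001111 Δ2=00000101111 Δ3=00100101111 Δ4=10100101111 Δ5=10100101110 | 5Δ
t=11: Δ0=10100101110 Δ1=10100101010 | 1Δ
t=12: Δ0=10100101010 Δ1=10100101110 Δ2=10100001110 Δ3=10000001110 Δ4=00000001110 Δ5=00000001111 | 5Δ
t=13: Δ0=00000001111 Δ1=00000001011 | 1Δ
t=14: Δ0=00000001011 Δ1=00000001111 Δ2=00000101111 Δ3=00100101111 Δ4=10100101111 Δ5=10100101110 | 5Δ
t=15: Δ0=10100101110 Δ1=10100101010 | 1Δ
t=16: Δ0=10100101010 Δ1=10100101110 Δ2=10100001110 Δ3=10000001110 Δ4=00000001110 Δ5=00000001111 | 5Δ
t=17: Δ0=00000001111 Δ1=00000001011 | 1Δ
t=18: Δ0=00000001011 Δ1=00000001111 Δ2=00000101111 Δ3=00100101111 Δ4=10100101111 Δ5=10100101110 | 5Δ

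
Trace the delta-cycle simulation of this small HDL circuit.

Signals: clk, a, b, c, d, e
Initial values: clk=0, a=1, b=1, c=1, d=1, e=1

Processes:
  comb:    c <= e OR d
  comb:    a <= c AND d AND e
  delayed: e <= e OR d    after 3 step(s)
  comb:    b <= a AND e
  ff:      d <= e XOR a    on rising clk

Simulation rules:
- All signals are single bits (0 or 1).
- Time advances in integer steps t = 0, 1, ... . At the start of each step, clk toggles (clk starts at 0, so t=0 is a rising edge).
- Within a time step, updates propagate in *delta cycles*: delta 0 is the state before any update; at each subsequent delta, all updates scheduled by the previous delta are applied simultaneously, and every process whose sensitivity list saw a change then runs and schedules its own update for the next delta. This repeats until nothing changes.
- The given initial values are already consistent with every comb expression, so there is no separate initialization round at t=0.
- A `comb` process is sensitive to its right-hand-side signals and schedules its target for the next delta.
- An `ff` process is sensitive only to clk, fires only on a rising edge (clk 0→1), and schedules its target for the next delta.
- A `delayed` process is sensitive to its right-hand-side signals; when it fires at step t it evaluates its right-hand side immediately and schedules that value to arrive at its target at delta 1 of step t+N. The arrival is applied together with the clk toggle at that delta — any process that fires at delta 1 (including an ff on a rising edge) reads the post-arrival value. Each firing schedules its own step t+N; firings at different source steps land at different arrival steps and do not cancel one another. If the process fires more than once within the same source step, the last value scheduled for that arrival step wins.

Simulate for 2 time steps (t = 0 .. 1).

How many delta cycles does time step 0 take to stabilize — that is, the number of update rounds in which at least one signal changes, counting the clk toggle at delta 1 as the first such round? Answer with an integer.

[bits: b,c,clk,e,a,d]
t=0: Δ0=110111 Δ1=111111 Δ2=111110 Δ3=111100 Δ4=011100 | 4Δ
t=1: Δ0=011100 Δ1=010100 | 1Δ

4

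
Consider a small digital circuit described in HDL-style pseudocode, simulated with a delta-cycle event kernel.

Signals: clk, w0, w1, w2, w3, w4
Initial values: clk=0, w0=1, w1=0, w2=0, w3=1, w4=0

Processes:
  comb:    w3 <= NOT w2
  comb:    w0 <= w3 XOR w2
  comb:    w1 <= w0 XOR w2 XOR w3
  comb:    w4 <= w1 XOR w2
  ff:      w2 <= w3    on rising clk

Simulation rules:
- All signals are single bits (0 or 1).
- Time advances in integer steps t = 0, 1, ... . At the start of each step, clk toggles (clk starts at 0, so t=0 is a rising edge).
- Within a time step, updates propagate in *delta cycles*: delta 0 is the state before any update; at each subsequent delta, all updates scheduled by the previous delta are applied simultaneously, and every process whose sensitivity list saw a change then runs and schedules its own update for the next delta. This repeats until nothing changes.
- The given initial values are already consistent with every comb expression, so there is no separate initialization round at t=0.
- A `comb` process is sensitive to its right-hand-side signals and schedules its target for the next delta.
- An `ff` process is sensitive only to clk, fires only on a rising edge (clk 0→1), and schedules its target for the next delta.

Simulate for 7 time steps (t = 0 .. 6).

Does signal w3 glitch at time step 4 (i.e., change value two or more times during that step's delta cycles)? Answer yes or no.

no

[bits: w4,clk,w0,w1,w2,w3]
t=0: Δ0=001001 Δ1=011001 Δ2=011011 Δ3=110110 Δ4=011110 Δ5=011010 Δ6=111010 | 6Δ
t=1: Δ0=111010 Δ1=101010 | 1Δ
t=2: Δ0=101010 Δ1=111010 Δ2=111000 Δ3=010101 Δ4=111101 Δ5=111001 Δ6=011001 | 6Δ
t=3: Δ0=011001 Δ1=001001 | 1Δ
t=4: Δ0=001001 Δ1=011001 Δ2=011011 Δ3=110110 Δ4=011110 Δ5=011010 Δ6=111010 | 6Δ
t=5: Δ0=111010 Δ1=101010 | 1Δ
t=6: Δ0=101010 Δ1=111010 Δ2=111000 Δ3=010101 Δ4=111101 Δ5=111001 Δ6=011001 | 6Δ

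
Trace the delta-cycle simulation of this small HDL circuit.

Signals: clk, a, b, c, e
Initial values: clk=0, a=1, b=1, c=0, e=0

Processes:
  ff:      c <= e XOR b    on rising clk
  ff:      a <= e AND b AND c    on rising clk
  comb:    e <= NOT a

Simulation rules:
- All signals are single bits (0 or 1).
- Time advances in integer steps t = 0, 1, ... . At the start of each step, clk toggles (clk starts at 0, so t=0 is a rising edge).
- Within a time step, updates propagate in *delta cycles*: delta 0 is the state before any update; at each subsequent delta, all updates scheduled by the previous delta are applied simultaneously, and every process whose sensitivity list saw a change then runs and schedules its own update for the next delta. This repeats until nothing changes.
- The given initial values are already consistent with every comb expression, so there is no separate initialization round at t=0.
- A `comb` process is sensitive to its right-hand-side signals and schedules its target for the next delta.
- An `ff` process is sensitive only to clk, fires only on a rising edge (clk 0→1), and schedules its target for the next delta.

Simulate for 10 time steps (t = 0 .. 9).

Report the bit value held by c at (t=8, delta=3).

1

t0.Δ0 b=1 clk=0 e=0 c=0 a=1
t0.Δ1 b=1 clk=1 e=0 c=0 a=1
t0.Δ2 b=1 clk=1 e=0 c=1 a=0
t0.Δ3 b=1 clk=1 e=1 c=1 a=0
t1.Δ0 b=1 clk=1 e=1 c=1 a=0
t1.Δ1 b=1 clk=0 e=1 c=1 a=0
t2.Δ0 b=1 clk=0 e=1 c=1 a=0
t2.Δ1 b=1 clk=1 e=1 c=1 a=0
t2.Δ2 b=1 clk=1 e=1 c=0 a=1
t2.Δ3 b=1 clk=1 e=0 c=0 a=1
t3.Δ0 b=1 clk=1 e=0 c=0 a=1
t3.Δ1 b=1 clk=0 e=0 c=0 a=1
t4.Δ0 b=1 clk=0 e=0 c=0 a=1
t4.Δ1 b=1 clk=1 e=0 c=0 a=1
t4.Δ2 b=1 clk=1 e=0 c=1 a=0
t4.Δ3 b=1 clk=1 e=1 c=1 a=0
t5.Δ0 b=1 clk=1 e=1 c=1 a=0
t5.Δ1 b=1 clk=0 e=1 c=1 a=0
t6.Δ0 b=1 clk=0 e=1 c=1 a=0
t6.Δ1 b=1 clk=1 e=1 c=1 a=0
t6.Δ2 b=1 clk=1 e=1 c=0 a=1
t6.Δ3 b=1 clk=1 e=0 c=0 a=1
t7.Δ0 b=1 clk=1 e=0 c=0 a=1
t7.Δ1 b=1 clk=0 e=0 c=0 a=1
t8.Δ0 b=1 clk=0 e=0 c=0 a=1
t8.Δ1 b=1 clk=1 e=0 c=0 a=1
t8.Δ2 b=1 clk=1 e=0 c=1 a=0
t8.Δ3 b=1 clk=1 e=1 c=1 a=0
t9.Δ0 b=1 clk=1 e=1 c=1 a=0
t9.Δ1 b=1 clk=0 e=1 c=1 a=0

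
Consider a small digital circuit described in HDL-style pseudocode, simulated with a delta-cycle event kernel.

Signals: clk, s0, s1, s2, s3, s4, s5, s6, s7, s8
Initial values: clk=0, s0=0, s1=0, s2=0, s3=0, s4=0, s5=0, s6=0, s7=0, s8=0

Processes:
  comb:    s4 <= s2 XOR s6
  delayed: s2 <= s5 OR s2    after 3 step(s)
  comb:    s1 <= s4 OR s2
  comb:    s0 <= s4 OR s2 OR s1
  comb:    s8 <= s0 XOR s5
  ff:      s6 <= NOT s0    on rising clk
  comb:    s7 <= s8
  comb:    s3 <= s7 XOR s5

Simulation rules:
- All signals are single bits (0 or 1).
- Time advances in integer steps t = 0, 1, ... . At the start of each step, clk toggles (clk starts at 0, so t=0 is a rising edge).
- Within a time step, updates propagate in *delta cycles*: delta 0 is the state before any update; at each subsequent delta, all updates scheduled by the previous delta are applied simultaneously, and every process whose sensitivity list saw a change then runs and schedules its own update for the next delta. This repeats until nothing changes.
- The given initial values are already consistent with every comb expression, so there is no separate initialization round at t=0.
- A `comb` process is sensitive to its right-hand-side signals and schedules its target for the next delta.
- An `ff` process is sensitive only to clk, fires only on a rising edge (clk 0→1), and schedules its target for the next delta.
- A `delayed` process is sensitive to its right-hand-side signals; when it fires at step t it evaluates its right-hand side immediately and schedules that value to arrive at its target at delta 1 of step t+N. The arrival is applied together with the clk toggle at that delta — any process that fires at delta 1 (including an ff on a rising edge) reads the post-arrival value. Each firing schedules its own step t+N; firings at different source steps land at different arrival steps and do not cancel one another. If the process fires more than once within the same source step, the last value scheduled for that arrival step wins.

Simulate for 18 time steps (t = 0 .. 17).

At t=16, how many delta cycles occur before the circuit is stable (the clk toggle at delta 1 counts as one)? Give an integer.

7

t=0 Δ0: s6=0 s7=0 s8=0 s4=0 s3=0 s2=0 clk=0 s5=0 s0=0 s1=0
  Δ1: clk:0→1
  Δ2: s6:0→1
  Δ3: s4:0→1
  Δ4: s0:0→1, s1:0→1
  Δ5: s8:0→1
  Δ6: s7:0→1
  Δ7: s3:0→1
  (7Δ to stable)
t=1 Δ0: s6=1 s7=1 s8=1 s4=1 s3=1 s2=0 clk=1 s5=0 s0=1 s1=1
  Δ1: clk:1→0
  (1Δ to stable)
t=2 Δ0: s6=1 s7=1 s8=1 s4=1 s3=1 s2=0 clk=0 s5=0 s0=1 s1=1
  Δ1: clk:0→1
  Δ2: s6:1→0
  Δ3: s4:1→0
  Δ4: s1:1→0
  Δ5: s0:1→0
  Δ6: s8:1→0
  Δ7: s7:1→0
  Δ8: s3:1→0
  (8Δ to stable)
t=3 Δ0: s6=0 s7=0 s8=0 s4=0 s3=0 s2=0 clk=1 s5=0 s0=0 s1=0
  Δ1: clk:1→0
  (1Δ to stable)
t=4 Δ0: s6=0 s7=0 s8=0 s4=0 s3=0 s2=0 clk=0 s5=0 s0=0 s1=0
  Δ1: clk:0→1
  Δ2: s6:0→1
  Δ3: s4:0→1
  Δ4: s0:0→1, s1:0→1
  Δ5: s8:0→1
  Δ6: s7:0→1
  Δ7: s3:0→1
  (7Δ to stable)
t=5 Δ0: s6=1 s7=1 s8=1 s4=1 s3=1 s2=0 clk=1 s5=0 s0=1 s1=1
  Δ1: clk:1→0
  (1Δ to stable)
t=6 Δ0: s6=1 s7=1 s8=1 s4=1 s3=1 s2=0 clk=0 s5=0 s0=1 s1=1
  Δ1: clk:0→1
  Δ2: s6:1→0
  Δ3: s4:1→0
  Δ4: s1:1→0
  Δ5: s0:1→0
  Δ6: s8:1→0
  Δ7: s7:1→0
  Δ8: s3:1→0
  (8Δ to stable)
t=7 Δ0: s6=0 s7=0 s8=0 s4=0 s3=0 s2=0 clk=1 s5=0 s0=0 s1=0
  Δ1: clk:1→0
  (1Δ to stable)
t=8 Δ0: s6=0 s7=0 s8=0 s4=0 s3=0 s2=0 clk=0 s5=0 s0=0 s1=0
  Δ1: clk:0→1
  Δ2: s6:0→1
  Δ3: s4:0→1
  Δ4: s0:0→1, s1:0→1
  Δ5: s8:0→1
  Δ6: s7:0→1
  Δ7: s3:0→1
  (7Δ to stable)
t=9 Δ0: s6=1 s7=1 s8=1 s4=1 s3=1 s2=0 clk=1 s5=0 s0=1 s1=1
  Δ1: clk:1→0
  (1Δ to stable)
t=10 Δ0: s6=1 s7=1 s8=1 s4=1 s3=1 s2=0 clk=0 s5=0 s0=1 s1=1
  Δ1: clk:0→1
  Δ2: s6:1→0
  Δ3: s4:1→0
  Δ4: s1:1→0
  Δ5: s0:1→0
  Δ6: s8:1→0
  Δ7: s7:1→0
  Δ8: s3:1→0
  (8Δ to stable)
t=11 Δ0: s6=0 s7=0 s8=0 s4=0 s3=0 s2=0 clk=1 s5=0 s0=0 s1=0
  Δ1: clk:1→0
  (1Δ to stable)
t=12 Δ0: s6=0 s7=0 s8=0 s4=0 s3=0 s2=0 clk=0 s5=0 s0=0 s1=0
  Δ1: clk:0→1
  Δ2: s6:0→1
  Δ3: s4:0→1
  Δ4: s0:0→1, s1:0→1
  Δ5: s8:0→1
  Δ6: s7:0→1
  Δ7: s3:0→1
  (7Δ to stable)
t=13 Δ0: s6=1 s7=1 s8=1 s4=1 s3=1 s2=0 clk=1 s5=0 s0=1 s1=1
  Δ1: clk:1→0
  (1Δ to stable)
t=14 Δ0: s6=1 s7=1 s8=1 s4=1 s3=1 s2=0 clk=0 s5=0 s0=1 s1=1
  Δ1: clk:0→1
  Δ2: s6:1→0
  Δ3: s4:1→0
  Δ4: s1:1→0
  Δ5: s0:1→0
  Δ6: s8:1→0
  Δ7: s7:1→0
  Δ8: s3:1→0
  (8Δ to stable)
t=15 Δ0: s6=0 s7=0 s8=0 s4=0 s3=0 s2=0 clk=1 s5=0 s0=0 s1=0
  Δ1: clk:1→0
  (1Δ to stable)
t=16 Δ0: s6=0 s7=0 s8=0 s4=0 s3=0 s2=0 clk=0 s5=0 s0=0 s1=0
  Δ1: clk:0→1
  Δ2: s6:0→1
  Δ3: s4:0→1
  Δ4: s0:0→1, s1:0→1
  Δ5: s8:0→1
  Δ6: s7:0→1
  Δ7: s3:0→1
  (7Δ to stable)
t=17 Δ0: s6=1 s7=1 s8=1 s4=1 s3=1 s2=0 clk=1 s5=0 s0=1 s1=1
  Δ1: clk:1→0
  (1Δ to stable)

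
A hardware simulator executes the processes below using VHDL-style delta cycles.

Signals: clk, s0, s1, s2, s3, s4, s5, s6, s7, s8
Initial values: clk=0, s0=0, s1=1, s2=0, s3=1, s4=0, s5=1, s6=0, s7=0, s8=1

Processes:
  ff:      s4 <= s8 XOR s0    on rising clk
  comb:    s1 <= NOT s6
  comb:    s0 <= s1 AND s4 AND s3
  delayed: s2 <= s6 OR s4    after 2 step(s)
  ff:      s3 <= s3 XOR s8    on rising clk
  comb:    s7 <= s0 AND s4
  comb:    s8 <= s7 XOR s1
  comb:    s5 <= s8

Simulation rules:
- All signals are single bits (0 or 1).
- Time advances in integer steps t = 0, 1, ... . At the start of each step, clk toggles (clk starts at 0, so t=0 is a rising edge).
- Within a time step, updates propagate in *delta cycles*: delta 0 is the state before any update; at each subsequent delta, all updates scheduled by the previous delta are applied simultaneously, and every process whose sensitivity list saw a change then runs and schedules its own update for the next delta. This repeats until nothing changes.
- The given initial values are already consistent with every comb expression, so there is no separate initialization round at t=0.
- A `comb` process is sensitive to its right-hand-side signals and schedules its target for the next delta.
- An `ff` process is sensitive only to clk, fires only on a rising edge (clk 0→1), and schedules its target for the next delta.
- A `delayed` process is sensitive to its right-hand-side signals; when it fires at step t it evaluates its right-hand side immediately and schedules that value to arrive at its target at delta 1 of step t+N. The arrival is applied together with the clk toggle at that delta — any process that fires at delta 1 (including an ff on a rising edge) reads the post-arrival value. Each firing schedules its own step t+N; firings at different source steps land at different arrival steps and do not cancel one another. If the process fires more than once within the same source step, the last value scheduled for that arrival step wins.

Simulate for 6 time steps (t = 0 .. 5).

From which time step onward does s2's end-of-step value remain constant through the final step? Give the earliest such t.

2

t=0 Δ0: s3=1 s8=1 s4=0 s5=1 s1=1 s6=0 s0=0 clk=0 s7=0 s2=0
  Δ1: clk:0→1
  Δ2: s3:1→0, s4:0→1
  (2Δ to stable)
t=1 Δ0: s3=0 s8=1 s4=1 s5=1 s1=1 s6=0 s0=0 clk=1 s7=0 s2=0
  Δ1: clk:1→0
  (1Δ to stable)
t=2 Δ0: s3=0 s8=1 s4=1 s5=1 s1=1 s6=0 s0=0 clk=0 s7=0 s2=0
  Δ1: clk:0→1, s2:0→1
  Δ2: s3:0→1
  Δ3: s0:0→1
  Δ4: s7:0→1
  Δ5: s8:1→0
  Δ6: s5:1→0
  (6Δ to stable)
t=3 Δ0: s3=1 s8=0 s4=1 s5=0 s1=1 s6=0 s0=1 clk=1 s7=1 s2=1
  Δ1: clk:1→0
  (1Δ to stable)
t=4 Δ0: s3=1 s8=0 s4=1 s5=0 s1=1 s6=0 s0=1 clk=0 s7=1 s2=1
  Δ1: clk:0→1
  (1Δ to stable)
t=5 Δ0: s3=1 s8=0 s4=1 s5=0 s1=1 s6=0 s0=1 clk=1 s7=1 s2=1
  Δ1: clk:1→0
  (1Δ to stable)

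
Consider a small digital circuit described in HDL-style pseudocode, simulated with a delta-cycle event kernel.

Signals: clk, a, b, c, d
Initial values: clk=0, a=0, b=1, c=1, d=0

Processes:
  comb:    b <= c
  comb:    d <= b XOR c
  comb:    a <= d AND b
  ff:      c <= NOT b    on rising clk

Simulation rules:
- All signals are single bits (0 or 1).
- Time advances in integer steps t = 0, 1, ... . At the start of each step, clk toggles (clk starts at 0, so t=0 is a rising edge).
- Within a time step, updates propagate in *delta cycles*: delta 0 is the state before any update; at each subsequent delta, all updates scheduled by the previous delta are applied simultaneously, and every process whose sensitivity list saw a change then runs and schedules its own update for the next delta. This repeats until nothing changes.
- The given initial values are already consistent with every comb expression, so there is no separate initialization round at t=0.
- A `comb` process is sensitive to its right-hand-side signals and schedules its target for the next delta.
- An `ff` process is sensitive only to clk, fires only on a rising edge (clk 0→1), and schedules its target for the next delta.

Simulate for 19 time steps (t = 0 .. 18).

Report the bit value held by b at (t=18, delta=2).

t0.Δ0 a=0 c=1 clk=0 d=0 b=1
t0.Δ1 a=0 c=1 clk=1 d=0 b=1
t0.Δ2 a=0 c=0 clk=1 d=0 b=1
t0.Δ3 a=0 c=0 clk=1 d=1 b=0
t0.Δ4 a=0 c=0 clk=1 d=0 b=0
t1.Δ0 a=0 c=0 clk=1 d=0 b=0
t1.Δ1 a=0 c=0 clk=0 d=0 b=0
t2.Δ0 a=0 c=0 clk=0 d=0 b=0
t2.Δ1 a=0 c=0 clk=1 d=0 b=0
t2.Δ2 a=0 c=1 clk=1 d=0 b=0
t2.Δ3 a=0 c=1 clk=1 d=1 b=1
t2.Δ4 a=1 c=1 clk=1 d=0 b=1
t2.Δ5 a=0 c=1 clk=1 d=0 b=1
t3.Δ0 a=0 c=1 clk=1 d=0 b=1
t3.Δ1 a=0 c=1 clk=0 d=0 b=1
t4.Δ0 a=0 c=1 clk=0 d=0 b=1
t4.Δ1 a=0 c=1 clk=1 d=0 b=1
t4.Δ2 a=0 c=0 clk=1 d=0 b=1
t4.Δ3 a=0 c=0 clk=1 d=1 b=0
t4.Δ4 a=0 c=0 clk=1 d=0 b=0
t5.Δ0 a=0 c=0 clk=1 d=0 b=0
t5.Δ1 a=0 c=0 clk=0 d=0 b=0
t6.Δ0 a=0 c=0 clk=0 d=0 b=0
t6.Δ1 a=0 c=0 clk=1 d=0 b=0
t6.Δ2 a=0 c=1 clk=1 d=0 b=0
t6.Δ3 a=0 c=1 clk=1 d=1 b=1
t6.Δ4 a=1 c=1 clk=1 d=0 b=1
t6.Δ5 a=0 c=1 clk=1 d=0 b=1
t7.Δ0 a=0 c=1 clk=1 d=0 b=1
t7.Δ1 a=0 c=1 clk=0 d=0 b=1
t8.Δ0 a=0 c=1 clk=0 d=0 b=1
t8.Δ1 a=0 c=1 clk=1 d=0 b=1
t8.Δ2 a=0 c=0 clk=1 d=0 b=1
t8.Δ3 a=0 c=0 clk=1 d=1 b=0
t8.Δ4 a=0 c=0 clk=1 d=0 b=0
t9.Δ0 a=0 c=0 clk=1 d=0 b=0
t9.Δ1 a=0 c=0 clk=0 d=0 b=0
t10.Δ0 a=0 c=0 clk=0 d=0 b=0
t10.Δ1 a=0 c=0 clk=1 d=0 b=0
t10.Δ2 a=0 c=1 clk=1 d=0 b=0
t10.Δ3 a=0 c=1 clk=1 d=1 b=1
t10.Δ4 a=1 c=1 clk=1 d=0 b=1
t10.Δ5 a=0 c=1 clk=1 d=0 b=1
t11.Δ0 a=0 c=1 clk=1 d=0 b=1
t11.Δ1 a=0 c=1 clk=0 d=0 b=1
t12.Δ0 a=0 c=1 clk=0 d=0 b=1
t12.Δ1 a=0 c=1 clk=1 d=0 b=1
t12.Δ2 a=0 c=0 clk=1 d=0 b=1
t12.Δ3 a=0 c=0 clk=1 d=1 b=0
t12.Δ4 a=0 c=0 clk=1 d=0 b=0
t13.Δ0 a=0 c=0 clk=1 d=0 b=0
t13.Δ1 a=0 c=0 clk=0 d=0 b=0
t14.Δ0 a=0 c=0 clk=0 d=0 b=0
t14.Δ1 a=0 c=0 clk=1 d=0 b=0
t14.Δ2 a=0 c=1 clk=1 d=0 b=0
t14.Δ3 a=0 c=1 clk=1 d=1 b=1
t14.Δ4 a=1 c=1 clk=1 d=0 b=1
t14.Δ5 a=0 c=1 clk=1 d=0 b=1
t15.Δ0 a=0 c=1 clk=1 d=0 b=1
t15.Δ1 a=0 c=1 clk=0 d=0 b=1
t16.Δ0 a=0 c=1 clk=0 d=0 b=1
t16.Δ1 a=0 c=1 clk=1 d=0 b=1
t16.Δ2 a=0 c=0 clk=1 d=0 b=1
t16.Δ3 a=0 c=0 clk=1 d=1 b=0
t16.Δ4 a=0 c=0 clk=1 d=0 b=0
t17.Δ0 a=0 c=0 clk=1 d=0 b=0
t17.Δ1 a=0 c=0 clk=0 d=0 b=0
t18.Δ0 a=0 c=0 clk=0 d=0 b=0
t18.Δ1 a=0 c=0 clk=1 d=0 b=0
t18.Δ2 a=0 c=1 clk=1 d=0 b=0
t18.Δ3 a=0 c=1 clk=1 d=1 b=1
t18.Δ4 a=1 c=1 clk=1 d=0 b=1
t18.Δ5 a=0 c=1 clk=1 d=0 b=1

0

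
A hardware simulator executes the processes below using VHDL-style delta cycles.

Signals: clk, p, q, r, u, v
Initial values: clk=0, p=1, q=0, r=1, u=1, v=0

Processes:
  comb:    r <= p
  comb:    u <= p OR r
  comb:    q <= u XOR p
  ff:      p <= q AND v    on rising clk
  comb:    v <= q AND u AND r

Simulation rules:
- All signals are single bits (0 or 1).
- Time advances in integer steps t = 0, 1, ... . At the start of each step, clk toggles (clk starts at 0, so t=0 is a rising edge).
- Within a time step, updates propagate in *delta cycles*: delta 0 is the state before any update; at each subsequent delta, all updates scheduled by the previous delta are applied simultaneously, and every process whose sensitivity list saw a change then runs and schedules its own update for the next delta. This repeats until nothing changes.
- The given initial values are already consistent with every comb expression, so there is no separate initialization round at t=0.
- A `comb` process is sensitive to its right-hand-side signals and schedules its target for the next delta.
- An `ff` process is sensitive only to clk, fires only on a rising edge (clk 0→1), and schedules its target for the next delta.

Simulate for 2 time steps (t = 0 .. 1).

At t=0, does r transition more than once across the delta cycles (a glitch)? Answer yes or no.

t0.Δ0 q=0 p=1 clk=0 r=1 u=1 v=0
t0.Δ1 q=0 p=1 clk=1 r=1 u=1 v=0
t0.Δ2 q=0 p=0 clk=1 r=1 u=1 v=0
t0.Δ3 q=1 p=0 clk=1 r=0 u=1 v=0
t0.Δ4 q=1 p=0 clk=1 r=0 u=0 v=0
t0.Δ5 q=0 p=0 clk=1 r=0 u=0 v=0
t1.Δ0 q=0 p=0 clk=1 r=0 u=0 v=0
t1.Δ1 q=0 p=0 clk=0 r=0 u=0 v=0

no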